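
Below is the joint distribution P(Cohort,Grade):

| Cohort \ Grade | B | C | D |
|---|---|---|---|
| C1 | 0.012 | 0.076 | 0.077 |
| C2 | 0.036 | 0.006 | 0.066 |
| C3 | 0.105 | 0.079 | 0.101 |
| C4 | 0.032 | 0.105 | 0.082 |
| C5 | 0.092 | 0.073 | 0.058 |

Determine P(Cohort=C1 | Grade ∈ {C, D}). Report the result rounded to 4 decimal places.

P(Grade=C) = 0.076 + 0.006 + 0.079 + 0.105 + 0.073 = 0.339.
P(Grade=D) = 0.077 + 0.066 + 0.101 + 0.082 + 0.058 = 0.384.
P(Grade ∈ {C, D}) = 0.339 + 0.384 = 0.723; P(Cohort=C1, Grade ∈ {C, D}) = 0.076 + 0.077 = 0.153.
P(Cohort=C1 | Grade ∈ {C, D}) = 0.153/0.723 = 0.2116.

0.2116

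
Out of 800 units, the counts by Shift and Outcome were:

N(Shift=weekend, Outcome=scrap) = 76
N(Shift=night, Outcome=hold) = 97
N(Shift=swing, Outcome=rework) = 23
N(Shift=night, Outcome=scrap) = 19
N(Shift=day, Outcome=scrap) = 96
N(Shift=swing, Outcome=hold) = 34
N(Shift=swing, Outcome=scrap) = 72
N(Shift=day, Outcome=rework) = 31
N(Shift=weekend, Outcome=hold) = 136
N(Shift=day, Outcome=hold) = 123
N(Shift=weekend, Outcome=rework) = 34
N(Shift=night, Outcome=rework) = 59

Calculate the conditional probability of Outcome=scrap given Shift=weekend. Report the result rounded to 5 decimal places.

Total with Shift=weekend: 34 + 76 + 136 = 246.
P(Outcome=scrap | Shift=weekend) = 76/246 = 0.30894.

0.30894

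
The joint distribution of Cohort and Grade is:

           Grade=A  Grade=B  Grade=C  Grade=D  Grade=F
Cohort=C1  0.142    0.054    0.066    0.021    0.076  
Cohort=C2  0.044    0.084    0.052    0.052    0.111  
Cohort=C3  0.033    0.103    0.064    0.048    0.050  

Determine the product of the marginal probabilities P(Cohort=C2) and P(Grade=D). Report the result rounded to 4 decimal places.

0.0415

P(Cohort=C2) = 0.044 + 0.084 + 0.052 + 0.052 + 0.111 = 0.343.
P(Grade=D) = 0.021 + 0.052 + 0.048 = 0.121.
Product: 0.343 × 0.121 = 0.0415.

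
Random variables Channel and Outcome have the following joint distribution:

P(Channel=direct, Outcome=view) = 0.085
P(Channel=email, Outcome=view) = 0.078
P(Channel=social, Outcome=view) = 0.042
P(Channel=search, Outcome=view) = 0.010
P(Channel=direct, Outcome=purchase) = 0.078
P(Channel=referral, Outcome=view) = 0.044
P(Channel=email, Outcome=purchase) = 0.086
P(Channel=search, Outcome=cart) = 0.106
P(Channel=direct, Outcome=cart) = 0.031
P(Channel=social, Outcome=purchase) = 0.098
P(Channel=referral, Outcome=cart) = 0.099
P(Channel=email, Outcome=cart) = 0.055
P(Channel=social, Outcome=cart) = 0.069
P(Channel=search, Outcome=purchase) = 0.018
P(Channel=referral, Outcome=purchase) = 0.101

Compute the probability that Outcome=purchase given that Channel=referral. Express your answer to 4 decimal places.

0.4139

P(Channel=referral) = 0.044 + 0.099 + 0.101 = 0.244.
P(Outcome=purchase | Channel=referral) = 0.101/0.244 = 0.4139.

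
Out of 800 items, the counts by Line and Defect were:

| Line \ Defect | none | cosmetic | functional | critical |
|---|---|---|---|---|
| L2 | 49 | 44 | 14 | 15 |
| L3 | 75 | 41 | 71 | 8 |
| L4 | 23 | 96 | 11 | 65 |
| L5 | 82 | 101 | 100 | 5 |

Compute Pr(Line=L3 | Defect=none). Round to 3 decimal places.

0.328

Total with Defect=none: 49 + 75 + 23 + 82 = 229.
P(Line=L3 | Defect=none) = 75/229 = 0.328.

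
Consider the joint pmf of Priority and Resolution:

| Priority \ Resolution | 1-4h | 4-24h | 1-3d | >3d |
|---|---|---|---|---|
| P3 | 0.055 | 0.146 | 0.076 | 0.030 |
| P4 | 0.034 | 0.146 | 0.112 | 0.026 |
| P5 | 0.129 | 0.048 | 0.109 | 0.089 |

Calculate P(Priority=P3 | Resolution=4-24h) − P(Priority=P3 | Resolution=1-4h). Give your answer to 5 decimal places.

0.17712

P(Resolution=4-24h) = 0.146 + 0.146 + 0.048 = 0.340; P(Priority=P3 | Resolution=4-24h) = 0.146/0.340 = 0.429412.
P(Resolution=1-4h) = 0.055 + 0.034 + 0.129 = 0.218; P(Priority=P3 | Resolution=1-4h) = 0.055/0.218 = 0.252294.
Difference = 0.17712.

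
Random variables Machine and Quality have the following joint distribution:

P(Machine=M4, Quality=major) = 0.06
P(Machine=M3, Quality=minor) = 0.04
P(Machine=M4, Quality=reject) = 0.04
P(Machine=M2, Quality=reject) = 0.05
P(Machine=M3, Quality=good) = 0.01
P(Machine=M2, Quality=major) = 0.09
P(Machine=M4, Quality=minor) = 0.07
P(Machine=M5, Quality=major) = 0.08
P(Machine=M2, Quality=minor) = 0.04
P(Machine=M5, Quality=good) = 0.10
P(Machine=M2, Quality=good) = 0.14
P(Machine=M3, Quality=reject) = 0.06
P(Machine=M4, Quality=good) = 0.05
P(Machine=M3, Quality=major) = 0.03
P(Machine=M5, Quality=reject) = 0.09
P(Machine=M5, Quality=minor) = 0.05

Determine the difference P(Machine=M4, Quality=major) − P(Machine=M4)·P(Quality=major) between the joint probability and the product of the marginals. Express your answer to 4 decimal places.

P(Machine=M4) = 0.05 + 0.07 + 0.06 + 0.04 = 0.22.
P(Quality=major) = 0.09 + 0.03 + 0.06 + 0.08 = 0.26.
P(Machine=M4, Quality=major) − P(Machine=M4)P(Quality=major) = 0.06 − 0.22×0.26 = 0.0028.

0.0028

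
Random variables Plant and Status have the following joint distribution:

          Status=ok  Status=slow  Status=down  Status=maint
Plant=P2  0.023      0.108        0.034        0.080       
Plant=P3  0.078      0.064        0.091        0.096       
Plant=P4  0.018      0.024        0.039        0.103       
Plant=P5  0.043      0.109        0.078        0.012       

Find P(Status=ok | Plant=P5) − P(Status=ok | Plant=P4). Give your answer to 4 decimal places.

0.0799

P(Plant=P5) = 0.043 + 0.109 + 0.078 + 0.012 = 0.242; P(Status=ok | Plant=P5) = 0.043/0.242 = 0.17769.
P(Plant=P4) = 0.018 + 0.024 + 0.039 + 0.103 = 0.184; P(Status=ok | Plant=P4) = 0.018/0.184 = 0.09783.
Difference = 0.0799.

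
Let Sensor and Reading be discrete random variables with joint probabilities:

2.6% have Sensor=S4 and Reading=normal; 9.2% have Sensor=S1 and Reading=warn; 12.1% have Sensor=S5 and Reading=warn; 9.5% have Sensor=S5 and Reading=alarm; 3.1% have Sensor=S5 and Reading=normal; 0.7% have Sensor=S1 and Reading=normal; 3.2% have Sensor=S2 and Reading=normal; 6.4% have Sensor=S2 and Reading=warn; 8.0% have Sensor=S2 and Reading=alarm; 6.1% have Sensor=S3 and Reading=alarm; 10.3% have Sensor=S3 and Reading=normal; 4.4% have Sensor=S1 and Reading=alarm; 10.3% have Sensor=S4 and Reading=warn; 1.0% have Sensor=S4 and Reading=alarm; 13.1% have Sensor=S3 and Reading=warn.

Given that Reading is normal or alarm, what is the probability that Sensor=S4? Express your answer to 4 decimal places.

0.0736

P(Reading=normal) = 0.007 + 0.032 + 0.103 + 0.026 + 0.031 = 0.199.
P(Reading=alarm) = 0.044 + 0.080 + 0.061 + 0.010 + 0.095 = 0.290.
P(Reading ∈ {normal, alarm}) = 0.199 + 0.290 = 0.489; P(Sensor=S4, Reading ∈ {normal, alarm}) = 0.026 + 0.010 = 0.036.
P(Sensor=S4 | Reading ∈ {normal, alarm}) = 0.036/0.489 = 0.0736.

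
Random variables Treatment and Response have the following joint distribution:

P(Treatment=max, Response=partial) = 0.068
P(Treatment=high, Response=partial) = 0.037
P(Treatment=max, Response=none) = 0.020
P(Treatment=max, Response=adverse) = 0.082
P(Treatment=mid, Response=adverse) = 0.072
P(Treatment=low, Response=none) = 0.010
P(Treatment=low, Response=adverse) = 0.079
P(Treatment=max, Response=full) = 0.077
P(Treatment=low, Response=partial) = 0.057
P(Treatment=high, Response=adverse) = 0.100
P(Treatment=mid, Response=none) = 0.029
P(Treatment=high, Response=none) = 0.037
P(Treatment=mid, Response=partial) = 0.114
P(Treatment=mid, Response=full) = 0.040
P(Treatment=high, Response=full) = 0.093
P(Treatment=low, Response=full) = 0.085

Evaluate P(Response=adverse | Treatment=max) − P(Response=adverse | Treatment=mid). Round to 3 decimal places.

0.050

P(Treatment=max) = 0.020 + 0.068 + 0.077 + 0.082 = 0.247; P(Response=adverse | Treatment=max) = 0.082/0.247 = 0.3320.
P(Treatment=mid) = 0.029 + 0.114 + 0.040 + 0.072 = 0.255; P(Response=adverse | Treatment=mid) = 0.072/0.255 = 0.2824.
Difference = 0.050.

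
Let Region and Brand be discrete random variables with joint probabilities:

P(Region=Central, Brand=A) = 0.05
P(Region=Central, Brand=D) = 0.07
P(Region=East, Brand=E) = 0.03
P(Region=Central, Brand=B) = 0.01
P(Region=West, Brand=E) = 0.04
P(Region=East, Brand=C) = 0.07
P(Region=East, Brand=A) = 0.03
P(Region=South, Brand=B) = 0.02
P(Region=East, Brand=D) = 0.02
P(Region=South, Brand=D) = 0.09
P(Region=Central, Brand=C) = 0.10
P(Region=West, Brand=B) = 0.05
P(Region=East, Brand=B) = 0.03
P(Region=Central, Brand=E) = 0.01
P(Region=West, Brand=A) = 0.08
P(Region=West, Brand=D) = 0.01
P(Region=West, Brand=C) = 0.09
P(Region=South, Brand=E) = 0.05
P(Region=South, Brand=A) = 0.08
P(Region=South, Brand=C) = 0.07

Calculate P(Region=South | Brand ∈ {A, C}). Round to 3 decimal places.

P(Brand=A) = 0.08 + 0.03 + 0.08 + 0.05 = 0.24.
P(Brand=C) = 0.07 + 0.07 + 0.09 + 0.10 = 0.33.
P(Brand ∈ {A, C}) = 0.24 + 0.33 = 0.57; P(Region=South, Brand ∈ {A, C}) = 0.08 + 0.07 = 0.15.
P(Region=South | Brand ∈ {A, C}) = 0.15/0.57 = 0.263.

0.263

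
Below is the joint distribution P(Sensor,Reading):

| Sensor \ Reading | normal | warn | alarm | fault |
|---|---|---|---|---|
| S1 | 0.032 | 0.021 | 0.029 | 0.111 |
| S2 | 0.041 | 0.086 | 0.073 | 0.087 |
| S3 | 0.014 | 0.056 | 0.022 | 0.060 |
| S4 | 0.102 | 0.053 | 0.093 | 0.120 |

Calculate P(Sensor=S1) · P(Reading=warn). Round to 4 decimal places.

P(Sensor=S1) = 0.032 + 0.021 + 0.029 + 0.111 = 0.193.
P(Reading=warn) = 0.021 + 0.086 + 0.056 + 0.053 = 0.216.
Product: 0.193 × 0.216 = 0.0417.

0.0417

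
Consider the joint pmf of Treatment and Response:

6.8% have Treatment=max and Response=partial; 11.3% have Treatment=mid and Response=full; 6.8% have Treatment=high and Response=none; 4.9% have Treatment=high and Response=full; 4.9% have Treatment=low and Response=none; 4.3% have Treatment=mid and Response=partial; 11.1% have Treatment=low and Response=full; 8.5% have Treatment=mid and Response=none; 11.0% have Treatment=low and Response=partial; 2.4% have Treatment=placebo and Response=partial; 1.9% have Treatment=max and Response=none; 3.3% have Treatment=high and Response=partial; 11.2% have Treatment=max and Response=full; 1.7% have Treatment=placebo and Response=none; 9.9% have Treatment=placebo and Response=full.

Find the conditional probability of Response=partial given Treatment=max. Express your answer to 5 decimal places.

P(Treatment=max) = 0.019 + 0.068 + 0.112 = 0.199.
P(Response=partial | Treatment=max) = 0.068/0.199 = 0.34171.

0.34171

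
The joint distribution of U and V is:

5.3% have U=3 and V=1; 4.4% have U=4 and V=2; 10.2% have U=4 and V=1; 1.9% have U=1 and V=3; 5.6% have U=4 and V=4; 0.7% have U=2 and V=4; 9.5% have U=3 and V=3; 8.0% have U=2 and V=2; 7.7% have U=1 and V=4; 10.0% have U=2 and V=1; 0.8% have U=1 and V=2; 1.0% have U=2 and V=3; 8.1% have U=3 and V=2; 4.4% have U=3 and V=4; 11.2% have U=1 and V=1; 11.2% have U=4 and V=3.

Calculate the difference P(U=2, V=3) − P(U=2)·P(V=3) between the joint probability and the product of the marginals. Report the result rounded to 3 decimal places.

-0.036

P(U=2) = 0.100 + 0.080 + 0.010 + 0.007 = 0.197.
P(V=3) = 0.019 + 0.010 + 0.095 + 0.112 = 0.236.
P(U=2, V=3) − P(U=2)P(V=3) = 0.010 − 0.197×0.236 = -0.036.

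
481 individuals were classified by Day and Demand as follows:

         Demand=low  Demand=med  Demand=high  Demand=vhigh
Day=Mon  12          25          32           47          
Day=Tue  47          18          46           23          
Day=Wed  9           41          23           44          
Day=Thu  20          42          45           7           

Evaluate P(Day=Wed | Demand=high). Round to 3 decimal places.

0.158

Total with Demand=high: 32 + 46 + 23 + 45 = 146.
P(Day=Wed | Demand=high) = 23/146 = 0.158.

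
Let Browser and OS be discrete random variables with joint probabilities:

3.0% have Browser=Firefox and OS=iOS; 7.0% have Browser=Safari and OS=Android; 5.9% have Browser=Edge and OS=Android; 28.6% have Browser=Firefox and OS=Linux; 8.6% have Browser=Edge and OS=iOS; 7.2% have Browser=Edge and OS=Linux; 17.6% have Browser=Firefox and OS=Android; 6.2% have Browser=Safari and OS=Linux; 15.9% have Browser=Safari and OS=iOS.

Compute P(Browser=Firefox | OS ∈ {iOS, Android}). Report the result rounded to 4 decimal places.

P(OS=iOS) = 0.030 + 0.159 + 0.086 = 0.275.
P(OS=Android) = 0.176 + 0.070 + 0.059 = 0.305.
P(OS ∈ {iOS, Android}) = 0.275 + 0.305 = 0.580; P(Browser=Firefox, OS ∈ {iOS, Android}) = 0.030 + 0.176 = 0.206.
P(Browser=Firefox | OS ∈ {iOS, Android}) = 0.206/0.580 = 0.3552.

0.3552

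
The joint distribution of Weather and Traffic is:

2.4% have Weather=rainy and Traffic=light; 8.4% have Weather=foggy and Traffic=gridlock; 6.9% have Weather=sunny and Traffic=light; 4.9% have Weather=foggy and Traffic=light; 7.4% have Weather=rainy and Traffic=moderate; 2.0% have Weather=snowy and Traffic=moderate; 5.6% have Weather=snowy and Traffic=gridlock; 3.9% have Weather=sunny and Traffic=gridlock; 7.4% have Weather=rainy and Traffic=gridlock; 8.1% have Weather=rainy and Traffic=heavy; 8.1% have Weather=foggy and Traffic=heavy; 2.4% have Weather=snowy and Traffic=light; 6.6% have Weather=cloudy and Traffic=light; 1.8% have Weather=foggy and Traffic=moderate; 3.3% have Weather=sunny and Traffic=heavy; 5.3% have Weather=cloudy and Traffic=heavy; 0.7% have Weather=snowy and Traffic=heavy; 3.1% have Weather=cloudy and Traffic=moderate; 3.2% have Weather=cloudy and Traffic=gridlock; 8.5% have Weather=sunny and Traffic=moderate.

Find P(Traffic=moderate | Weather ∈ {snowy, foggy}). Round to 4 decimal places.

P(Weather=snowy) = 0.024 + 0.020 + 0.007 + 0.056 = 0.107.
P(Weather=foggy) = 0.049 + 0.018 + 0.081 + 0.084 = 0.232.
P(Weather ∈ {snowy, foggy}) = 0.107 + 0.232 = 0.339; P(Traffic=moderate, Weather ∈ {snowy, foggy}) = 0.020 + 0.018 = 0.038.
P(Traffic=moderate | Weather ∈ {snowy, foggy}) = 0.038/0.339 = 0.1121.

0.1121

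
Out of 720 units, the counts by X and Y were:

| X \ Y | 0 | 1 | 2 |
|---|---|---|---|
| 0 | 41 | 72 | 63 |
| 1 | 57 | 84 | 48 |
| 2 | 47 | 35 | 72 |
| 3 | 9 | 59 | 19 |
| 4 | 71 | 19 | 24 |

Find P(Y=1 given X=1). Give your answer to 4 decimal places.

0.4444

Total with X=1: 57 + 84 + 48 = 189.
P(Y=1 | X=1) = 84/189 = 0.4444.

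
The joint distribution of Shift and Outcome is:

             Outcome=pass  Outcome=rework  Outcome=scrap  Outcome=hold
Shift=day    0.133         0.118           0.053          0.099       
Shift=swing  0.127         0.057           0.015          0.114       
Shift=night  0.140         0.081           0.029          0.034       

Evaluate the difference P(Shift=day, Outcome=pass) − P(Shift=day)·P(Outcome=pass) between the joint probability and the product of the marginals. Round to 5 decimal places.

-0.02820

P(Shift=day) = 0.133 + 0.118 + 0.053 + 0.099 = 0.403.
P(Outcome=pass) = 0.133 + 0.127 + 0.140 = 0.400.
P(Shift=day, Outcome=pass) − P(Shift=day)P(Outcome=pass) = 0.133 − 0.403×0.400 = -0.02820.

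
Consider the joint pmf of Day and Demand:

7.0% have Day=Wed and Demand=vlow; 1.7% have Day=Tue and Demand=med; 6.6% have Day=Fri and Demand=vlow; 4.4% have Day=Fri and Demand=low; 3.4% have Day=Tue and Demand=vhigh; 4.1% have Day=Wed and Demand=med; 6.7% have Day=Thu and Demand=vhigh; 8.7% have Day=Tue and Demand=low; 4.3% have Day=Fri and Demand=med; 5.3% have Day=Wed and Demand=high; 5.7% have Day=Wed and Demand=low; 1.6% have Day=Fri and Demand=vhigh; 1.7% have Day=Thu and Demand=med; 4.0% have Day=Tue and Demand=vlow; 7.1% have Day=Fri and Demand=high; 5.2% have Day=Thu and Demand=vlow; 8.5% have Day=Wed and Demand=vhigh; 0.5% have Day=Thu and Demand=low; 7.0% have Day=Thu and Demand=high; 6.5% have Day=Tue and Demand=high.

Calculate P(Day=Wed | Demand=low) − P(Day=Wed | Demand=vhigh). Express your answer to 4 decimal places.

P(Demand=low) = 0.087 + 0.057 + 0.005 + 0.044 = 0.193; P(Day=Wed | Demand=low) = 0.057/0.193 = 0.29534.
P(Demand=vhigh) = 0.034 + 0.085 + 0.067 + 0.016 = 0.202; P(Day=Wed | Demand=vhigh) = 0.085/0.202 = 0.42079.
Difference = -0.1255.

-0.1255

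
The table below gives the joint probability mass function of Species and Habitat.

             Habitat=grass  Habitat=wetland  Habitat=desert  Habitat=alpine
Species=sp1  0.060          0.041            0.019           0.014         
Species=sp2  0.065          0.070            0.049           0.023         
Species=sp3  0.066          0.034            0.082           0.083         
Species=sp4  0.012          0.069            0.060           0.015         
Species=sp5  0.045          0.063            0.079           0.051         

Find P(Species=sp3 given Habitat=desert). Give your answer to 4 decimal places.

P(Habitat=desert) = 0.019 + 0.049 + 0.082 + 0.060 + 0.079 = 0.289.
P(Species=sp3 | Habitat=desert) = 0.082/0.289 = 0.2837.

0.2837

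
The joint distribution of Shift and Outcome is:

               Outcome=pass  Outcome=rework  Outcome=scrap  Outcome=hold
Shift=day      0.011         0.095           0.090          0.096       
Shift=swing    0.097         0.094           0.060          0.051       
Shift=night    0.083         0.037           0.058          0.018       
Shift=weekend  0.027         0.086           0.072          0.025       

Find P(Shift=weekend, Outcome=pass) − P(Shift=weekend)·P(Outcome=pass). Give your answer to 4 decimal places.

P(Shift=weekend) = 0.027 + 0.086 + 0.072 + 0.025 = 0.210.
P(Outcome=pass) = 0.011 + 0.097 + 0.083 + 0.027 = 0.218.
P(Shift=weekend, Outcome=pass) − P(Shift=weekend)P(Outcome=pass) = 0.027 − 0.210×0.218 = -0.0188.

-0.0188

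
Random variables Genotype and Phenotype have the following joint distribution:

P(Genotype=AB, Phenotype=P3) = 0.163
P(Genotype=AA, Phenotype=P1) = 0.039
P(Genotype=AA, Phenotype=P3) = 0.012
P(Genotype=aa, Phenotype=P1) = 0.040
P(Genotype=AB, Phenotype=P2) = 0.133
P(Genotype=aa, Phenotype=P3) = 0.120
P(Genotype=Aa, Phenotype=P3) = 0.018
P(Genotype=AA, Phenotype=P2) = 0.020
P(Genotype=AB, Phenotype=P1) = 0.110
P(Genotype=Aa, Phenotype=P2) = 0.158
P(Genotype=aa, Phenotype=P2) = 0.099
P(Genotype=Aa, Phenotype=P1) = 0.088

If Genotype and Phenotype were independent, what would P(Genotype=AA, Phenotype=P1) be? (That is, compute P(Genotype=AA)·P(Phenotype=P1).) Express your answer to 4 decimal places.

P(Genotype=AA) = 0.039 + 0.020 + 0.012 = 0.071.
P(Phenotype=P1) = 0.039 + 0.088 + 0.040 + 0.110 = 0.277.
Product: 0.071 × 0.277 = 0.0197.

0.0197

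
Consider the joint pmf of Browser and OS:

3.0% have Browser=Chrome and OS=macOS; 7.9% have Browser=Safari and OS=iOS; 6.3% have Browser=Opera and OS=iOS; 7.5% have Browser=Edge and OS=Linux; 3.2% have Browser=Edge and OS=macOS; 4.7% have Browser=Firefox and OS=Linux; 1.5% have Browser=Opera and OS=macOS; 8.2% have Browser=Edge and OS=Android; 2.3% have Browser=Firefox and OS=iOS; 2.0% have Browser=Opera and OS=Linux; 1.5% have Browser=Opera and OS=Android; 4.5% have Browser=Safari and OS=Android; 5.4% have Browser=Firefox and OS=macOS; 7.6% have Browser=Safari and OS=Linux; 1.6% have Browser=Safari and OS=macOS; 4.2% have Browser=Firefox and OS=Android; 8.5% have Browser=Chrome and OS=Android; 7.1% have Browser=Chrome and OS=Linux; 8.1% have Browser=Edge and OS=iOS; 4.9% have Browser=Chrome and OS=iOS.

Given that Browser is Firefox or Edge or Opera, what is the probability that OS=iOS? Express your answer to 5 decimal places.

P(Browser=Firefox) = 0.054 + 0.047 + 0.023 + 0.042 = 0.166.
P(Browser=Edge) = 0.032 + 0.075 + 0.081 + 0.082 = 0.270.
P(Browser=Opera) = 0.015 + 0.020 + 0.063 + 0.015 = 0.113.
P(Browser ∈ {Firefox, Edge, Opera}) = 0.166 + 0.270 + 0.113 = 0.549; P(OS=iOS, Browser ∈ {Firefox, Edge, Opera}) = 0.023 + 0.081 + 0.063 = 0.167.
P(OS=iOS | Browser ∈ {Firefox, Edge, Opera}) = 0.167/0.549 = 0.30419.

0.30419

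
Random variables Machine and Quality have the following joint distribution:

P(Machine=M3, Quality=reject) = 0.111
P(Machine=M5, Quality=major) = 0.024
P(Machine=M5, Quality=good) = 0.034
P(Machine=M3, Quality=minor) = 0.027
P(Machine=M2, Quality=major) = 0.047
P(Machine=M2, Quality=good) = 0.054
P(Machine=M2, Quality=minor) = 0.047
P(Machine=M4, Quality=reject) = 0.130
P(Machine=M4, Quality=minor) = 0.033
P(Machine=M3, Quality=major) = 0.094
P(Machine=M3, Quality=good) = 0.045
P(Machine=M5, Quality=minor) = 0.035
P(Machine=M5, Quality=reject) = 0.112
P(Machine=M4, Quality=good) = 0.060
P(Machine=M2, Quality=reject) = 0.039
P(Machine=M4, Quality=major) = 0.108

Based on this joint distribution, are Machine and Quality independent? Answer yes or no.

no

P(Machine=M2) = 0.187 and P(Quality=reject) = 0.392, so their product is 0.07330, but P(Machine=M2, Quality=reject) = 0.039. Since these differ, Machine and Quality are not independent.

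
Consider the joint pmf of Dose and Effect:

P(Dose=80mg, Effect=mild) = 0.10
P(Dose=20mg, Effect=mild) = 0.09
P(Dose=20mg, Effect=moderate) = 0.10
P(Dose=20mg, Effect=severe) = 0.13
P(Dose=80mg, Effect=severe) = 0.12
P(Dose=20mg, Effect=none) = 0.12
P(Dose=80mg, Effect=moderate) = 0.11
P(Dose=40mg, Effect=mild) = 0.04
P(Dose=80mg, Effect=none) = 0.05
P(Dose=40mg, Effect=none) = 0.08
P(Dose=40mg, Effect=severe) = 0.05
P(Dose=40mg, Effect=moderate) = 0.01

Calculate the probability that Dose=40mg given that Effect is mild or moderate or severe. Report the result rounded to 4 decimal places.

P(Effect=mild) = 0.09 + 0.04 + 0.10 = 0.23.
P(Effect=moderate) = 0.10 + 0.01 + 0.11 = 0.22.
P(Effect=severe) = 0.13 + 0.05 + 0.12 = 0.30.
P(Effect ∈ {mild, moderate, severe}) = 0.23 + 0.22 + 0.30 = 0.75; P(Dose=40mg, Effect ∈ {mild, moderate, severe}) = 0.04 + 0.01 + 0.05 = 0.10.
P(Dose=40mg | Effect ∈ {mild, moderate, severe}) = 0.10/0.75 = 0.1333.

0.1333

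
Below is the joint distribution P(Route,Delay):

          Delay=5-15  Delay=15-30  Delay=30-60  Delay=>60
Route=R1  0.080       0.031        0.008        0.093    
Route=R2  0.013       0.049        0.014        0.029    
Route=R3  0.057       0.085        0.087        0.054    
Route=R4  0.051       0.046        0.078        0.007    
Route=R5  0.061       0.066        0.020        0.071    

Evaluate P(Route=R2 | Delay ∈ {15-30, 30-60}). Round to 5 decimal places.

0.13017

P(Delay=15-30) = 0.031 + 0.049 + 0.085 + 0.046 + 0.066 = 0.277.
P(Delay=30-60) = 0.008 + 0.014 + 0.087 + 0.078 + 0.020 = 0.207.
P(Delay ∈ {15-30, 30-60}) = 0.277 + 0.207 = 0.484; P(Route=R2, Delay ∈ {15-30, 30-60}) = 0.049 + 0.014 = 0.063.
P(Route=R2 | Delay ∈ {15-30, 30-60}) = 0.063/0.484 = 0.13017.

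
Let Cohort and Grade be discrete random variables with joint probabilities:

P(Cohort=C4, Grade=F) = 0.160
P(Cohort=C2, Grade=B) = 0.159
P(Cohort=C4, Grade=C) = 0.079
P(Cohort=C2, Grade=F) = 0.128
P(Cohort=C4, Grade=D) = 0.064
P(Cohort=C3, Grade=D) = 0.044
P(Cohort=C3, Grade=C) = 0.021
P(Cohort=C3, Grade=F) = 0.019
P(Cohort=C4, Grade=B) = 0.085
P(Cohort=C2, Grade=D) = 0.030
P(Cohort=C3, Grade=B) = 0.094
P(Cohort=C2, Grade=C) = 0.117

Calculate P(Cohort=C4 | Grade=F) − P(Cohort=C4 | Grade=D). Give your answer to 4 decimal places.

P(Grade=F) = 0.128 + 0.019 + 0.160 = 0.307; P(Cohort=C4 | Grade=F) = 0.160/0.307 = 0.52117.
P(Grade=D) = 0.030 + 0.044 + 0.064 = 0.138; P(Cohort=C4 | Grade=D) = 0.064/0.138 = 0.46377.
Difference = 0.0574.

0.0574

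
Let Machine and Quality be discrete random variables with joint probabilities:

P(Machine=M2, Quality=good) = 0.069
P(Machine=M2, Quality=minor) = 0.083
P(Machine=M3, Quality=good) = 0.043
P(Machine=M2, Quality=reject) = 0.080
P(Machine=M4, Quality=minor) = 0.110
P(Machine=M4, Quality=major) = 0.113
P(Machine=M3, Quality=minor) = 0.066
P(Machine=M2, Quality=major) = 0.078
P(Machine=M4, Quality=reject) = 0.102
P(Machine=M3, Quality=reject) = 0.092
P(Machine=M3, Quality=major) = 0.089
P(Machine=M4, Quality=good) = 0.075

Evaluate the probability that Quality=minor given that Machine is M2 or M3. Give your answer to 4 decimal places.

P(Machine=M2) = 0.069 + 0.083 + 0.078 + 0.080 = 0.310.
P(Machine=M3) = 0.043 + 0.066 + 0.089 + 0.092 = 0.290.
P(Machine ∈ {M2, M3}) = 0.310 + 0.290 = 0.600; P(Quality=minor, Machine ∈ {M2, M3}) = 0.083 + 0.066 = 0.149.
P(Quality=minor | Machine ∈ {M2, M3}) = 0.149/0.600 = 0.2483.

0.2483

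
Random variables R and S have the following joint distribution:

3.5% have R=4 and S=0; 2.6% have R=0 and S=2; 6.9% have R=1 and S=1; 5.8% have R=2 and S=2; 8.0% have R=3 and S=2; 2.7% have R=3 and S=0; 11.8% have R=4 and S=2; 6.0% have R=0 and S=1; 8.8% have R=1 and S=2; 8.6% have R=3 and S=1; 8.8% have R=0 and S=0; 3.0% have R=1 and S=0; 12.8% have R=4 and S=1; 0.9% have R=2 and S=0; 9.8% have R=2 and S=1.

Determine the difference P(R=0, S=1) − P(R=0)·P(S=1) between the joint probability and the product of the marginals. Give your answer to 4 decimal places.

P(R=0) = 0.088 + 0.060 + 0.026 = 0.174.
P(S=1) = 0.060 + 0.069 + 0.098 + 0.086 + 0.128 = 0.441.
P(R=0, S=1) − P(R=0)P(S=1) = 0.060 − 0.174×0.441 = -0.0167.

-0.0167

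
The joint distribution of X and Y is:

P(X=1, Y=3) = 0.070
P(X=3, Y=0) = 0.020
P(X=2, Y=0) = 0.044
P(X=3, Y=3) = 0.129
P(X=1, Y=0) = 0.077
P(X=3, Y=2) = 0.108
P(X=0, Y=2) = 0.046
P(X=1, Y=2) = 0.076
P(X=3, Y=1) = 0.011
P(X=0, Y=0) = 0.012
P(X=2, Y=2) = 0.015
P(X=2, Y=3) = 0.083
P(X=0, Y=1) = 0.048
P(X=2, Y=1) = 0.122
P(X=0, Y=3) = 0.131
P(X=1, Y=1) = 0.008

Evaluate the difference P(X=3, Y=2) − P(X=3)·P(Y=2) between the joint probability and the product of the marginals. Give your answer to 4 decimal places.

0.0423

P(X=3) = 0.020 + 0.011 + 0.108 + 0.129 = 0.268.
P(Y=2) = 0.046 + 0.076 + 0.015 + 0.108 = 0.245.
P(X=3, Y=2) − P(X=3)P(Y=2) = 0.108 − 0.268×0.245 = 0.0423.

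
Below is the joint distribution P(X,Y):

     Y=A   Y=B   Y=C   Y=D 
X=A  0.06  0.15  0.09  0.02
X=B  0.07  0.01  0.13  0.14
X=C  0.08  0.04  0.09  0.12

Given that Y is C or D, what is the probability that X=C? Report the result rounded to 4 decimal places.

P(Y=C) = 0.09 + 0.13 + 0.09 = 0.31.
P(Y=D) = 0.02 + 0.14 + 0.12 = 0.28.
P(Y ∈ {C, D}) = 0.31 + 0.28 = 0.59; P(X=C, Y ∈ {C, D}) = 0.09 + 0.12 = 0.21.
P(X=C | Y ∈ {C, D}) = 0.21/0.59 = 0.3559.

0.3559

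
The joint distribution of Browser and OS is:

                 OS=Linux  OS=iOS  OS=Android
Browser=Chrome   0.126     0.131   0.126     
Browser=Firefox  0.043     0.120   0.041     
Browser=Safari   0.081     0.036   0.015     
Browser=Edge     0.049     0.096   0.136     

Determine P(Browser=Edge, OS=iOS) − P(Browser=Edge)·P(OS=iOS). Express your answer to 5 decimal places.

P(Browser=Edge) = 0.049 + 0.096 + 0.136 = 0.281.
P(OS=iOS) = 0.131 + 0.120 + 0.036 + 0.096 = 0.383.
P(Browser=Edge, OS=iOS) − P(Browser=Edge)P(OS=iOS) = 0.096 − 0.281×0.383 = -0.01162.

-0.01162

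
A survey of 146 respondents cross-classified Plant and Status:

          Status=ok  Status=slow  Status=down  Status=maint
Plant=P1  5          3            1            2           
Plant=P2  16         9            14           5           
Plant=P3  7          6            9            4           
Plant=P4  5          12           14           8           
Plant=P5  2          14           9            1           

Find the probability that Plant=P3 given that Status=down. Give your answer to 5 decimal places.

0.19149

Total with Status=down: 1 + 14 + 9 + 14 + 9 = 47.
P(Plant=P3 | Status=down) = 9/47 = 0.19149.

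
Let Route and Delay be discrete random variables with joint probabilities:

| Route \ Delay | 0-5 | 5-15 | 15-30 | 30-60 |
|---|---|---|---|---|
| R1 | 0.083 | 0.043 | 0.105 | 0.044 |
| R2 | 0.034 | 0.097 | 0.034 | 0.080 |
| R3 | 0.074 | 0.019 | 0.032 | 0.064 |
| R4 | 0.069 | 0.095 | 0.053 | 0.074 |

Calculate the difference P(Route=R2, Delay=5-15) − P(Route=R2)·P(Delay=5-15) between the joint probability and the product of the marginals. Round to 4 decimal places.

P(Route=R2) = 0.034 + 0.097 + 0.034 + 0.080 = 0.245.
P(Delay=5-15) = 0.043 + 0.097 + 0.019 + 0.095 = 0.254.
P(Route=R2, Delay=5-15) − P(Route=R2)P(Delay=5-15) = 0.097 − 0.245×0.254 = 0.0348.

0.0348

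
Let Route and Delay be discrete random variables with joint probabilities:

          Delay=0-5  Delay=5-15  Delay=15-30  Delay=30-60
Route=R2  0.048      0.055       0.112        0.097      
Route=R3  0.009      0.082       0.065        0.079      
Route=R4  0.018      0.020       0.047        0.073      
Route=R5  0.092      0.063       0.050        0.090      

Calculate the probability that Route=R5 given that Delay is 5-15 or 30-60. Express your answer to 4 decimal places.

0.2737

P(Delay=5-15) = 0.055 + 0.082 + 0.020 + 0.063 = 0.220.
P(Delay=30-60) = 0.097 + 0.079 + 0.073 + 0.090 = 0.339.
P(Delay ∈ {5-15, 30-60}) = 0.220 + 0.339 = 0.559; P(Route=R5, Delay ∈ {5-15, 30-60}) = 0.063 + 0.090 = 0.153.
P(Route=R5 | Delay ∈ {5-15, 30-60}) = 0.153/0.559 = 0.2737.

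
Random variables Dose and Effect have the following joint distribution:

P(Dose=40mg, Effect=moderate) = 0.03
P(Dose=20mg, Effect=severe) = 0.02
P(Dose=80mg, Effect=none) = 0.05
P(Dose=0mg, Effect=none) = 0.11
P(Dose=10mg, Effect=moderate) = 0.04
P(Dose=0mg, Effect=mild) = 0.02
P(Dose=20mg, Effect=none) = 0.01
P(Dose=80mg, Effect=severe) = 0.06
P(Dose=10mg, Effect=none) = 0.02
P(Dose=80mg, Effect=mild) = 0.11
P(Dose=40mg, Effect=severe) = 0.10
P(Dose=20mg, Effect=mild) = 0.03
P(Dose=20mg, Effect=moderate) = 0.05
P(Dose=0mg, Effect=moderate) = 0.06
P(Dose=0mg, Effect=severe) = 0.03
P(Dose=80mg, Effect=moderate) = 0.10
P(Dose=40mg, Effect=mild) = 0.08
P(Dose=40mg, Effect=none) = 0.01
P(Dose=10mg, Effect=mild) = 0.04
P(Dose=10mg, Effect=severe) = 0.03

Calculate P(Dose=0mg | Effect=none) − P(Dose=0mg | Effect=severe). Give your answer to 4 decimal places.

P(Effect=none) = 0.11 + 0.02 + 0.01 + 0.01 + 0.05 = 0.20; P(Dose=0mg | Effect=none) = 0.11/0.20 = 0.55000.
P(Effect=severe) = 0.03 + 0.03 + 0.02 + 0.10 + 0.06 = 0.24; P(Dose=0mg | Effect=severe) = 0.03/0.24 = 0.12500.
Difference = 0.4250.

0.4250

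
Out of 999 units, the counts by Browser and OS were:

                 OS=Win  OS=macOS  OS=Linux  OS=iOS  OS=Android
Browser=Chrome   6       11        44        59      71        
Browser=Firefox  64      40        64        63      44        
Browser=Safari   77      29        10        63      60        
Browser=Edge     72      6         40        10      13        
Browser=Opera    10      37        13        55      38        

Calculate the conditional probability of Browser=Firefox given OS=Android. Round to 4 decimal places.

0.1947

Total with OS=Android: 71 + 44 + 60 + 13 + 38 = 226.
P(Browser=Firefox | OS=Android) = 44/226 = 0.1947.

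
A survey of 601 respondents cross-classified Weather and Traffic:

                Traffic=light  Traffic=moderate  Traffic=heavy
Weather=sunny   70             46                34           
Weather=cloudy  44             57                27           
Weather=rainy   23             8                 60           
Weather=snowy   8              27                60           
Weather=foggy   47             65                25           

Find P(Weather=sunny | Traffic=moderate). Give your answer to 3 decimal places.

Total with Traffic=moderate: 46 + 57 + 8 + 27 + 65 = 203.
P(Weather=sunny | Traffic=moderate) = 46/203 = 0.227.

0.227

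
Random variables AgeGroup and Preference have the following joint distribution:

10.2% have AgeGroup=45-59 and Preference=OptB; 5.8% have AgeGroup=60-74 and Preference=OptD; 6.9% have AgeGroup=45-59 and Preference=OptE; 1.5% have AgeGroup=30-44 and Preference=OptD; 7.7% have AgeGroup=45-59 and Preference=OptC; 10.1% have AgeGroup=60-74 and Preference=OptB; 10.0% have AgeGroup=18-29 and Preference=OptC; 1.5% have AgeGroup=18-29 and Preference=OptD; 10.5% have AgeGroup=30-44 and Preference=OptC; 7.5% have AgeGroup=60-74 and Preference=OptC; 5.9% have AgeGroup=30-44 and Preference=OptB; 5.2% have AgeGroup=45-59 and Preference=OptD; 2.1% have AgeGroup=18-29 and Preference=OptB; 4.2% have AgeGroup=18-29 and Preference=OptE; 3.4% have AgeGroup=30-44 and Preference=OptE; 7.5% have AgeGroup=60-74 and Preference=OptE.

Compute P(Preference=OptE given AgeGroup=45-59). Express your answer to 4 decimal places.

P(AgeGroup=45-59) = 0.102 + 0.077 + 0.052 + 0.069 = 0.300.
P(Preference=OptE | AgeGroup=45-59) = 0.069/0.300 = 0.2300.

0.2300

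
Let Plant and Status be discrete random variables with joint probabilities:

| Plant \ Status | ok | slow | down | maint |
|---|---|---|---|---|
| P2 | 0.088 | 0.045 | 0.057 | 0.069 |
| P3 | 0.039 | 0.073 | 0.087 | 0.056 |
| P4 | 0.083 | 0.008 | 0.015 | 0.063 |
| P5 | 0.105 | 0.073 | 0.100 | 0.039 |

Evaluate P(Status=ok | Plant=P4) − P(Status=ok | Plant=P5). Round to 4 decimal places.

0.1599

P(Plant=P4) = 0.083 + 0.008 + 0.015 + 0.063 = 0.169; P(Status=ok | Plant=P4) = 0.083/0.169 = 0.49112.
P(Plant=P5) = 0.105 + 0.073 + 0.100 + 0.039 = 0.317; P(Status=ok | Plant=P5) = 0.105/0.317 = 0.33123.
Difference = 0.1599.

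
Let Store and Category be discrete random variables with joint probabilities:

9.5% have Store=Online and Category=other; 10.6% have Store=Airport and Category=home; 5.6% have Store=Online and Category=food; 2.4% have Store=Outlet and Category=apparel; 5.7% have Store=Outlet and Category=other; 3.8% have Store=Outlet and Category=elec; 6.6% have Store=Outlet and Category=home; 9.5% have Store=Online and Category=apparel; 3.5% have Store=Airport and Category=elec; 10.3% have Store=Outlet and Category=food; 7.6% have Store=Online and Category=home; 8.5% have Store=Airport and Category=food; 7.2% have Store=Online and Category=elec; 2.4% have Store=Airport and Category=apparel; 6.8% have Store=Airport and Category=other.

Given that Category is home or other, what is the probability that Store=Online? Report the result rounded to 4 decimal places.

P(Category=home) = 0.106 + 0.066 + 0.076 = 0.248.
P(Category=other) = 0.068 + 0.057 + 0.095 = 0.220.
P(Category ∈ {home, other}) = 0.248 + 0.220 = 0.468; P(Store=Online, Category ∈ {home, other}) = 0.076 + 0.095 = 0.171.
P(Store=Online | Category ∈ {home, other}) = 0.171/0.468 = 0.3654.

0.3654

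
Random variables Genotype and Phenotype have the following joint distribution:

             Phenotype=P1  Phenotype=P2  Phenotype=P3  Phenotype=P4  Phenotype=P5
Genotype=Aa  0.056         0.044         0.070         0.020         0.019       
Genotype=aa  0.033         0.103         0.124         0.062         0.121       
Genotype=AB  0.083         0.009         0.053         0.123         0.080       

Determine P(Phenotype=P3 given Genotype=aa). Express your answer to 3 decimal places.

P(Genotype=aa) = 0.033 + 0.103 + 0.124 + 0.062 + 0.121 = 0.443.
P(Phenotype=P3 | Genotype=aa) = 0.124/0.443 = 0.280.

0.280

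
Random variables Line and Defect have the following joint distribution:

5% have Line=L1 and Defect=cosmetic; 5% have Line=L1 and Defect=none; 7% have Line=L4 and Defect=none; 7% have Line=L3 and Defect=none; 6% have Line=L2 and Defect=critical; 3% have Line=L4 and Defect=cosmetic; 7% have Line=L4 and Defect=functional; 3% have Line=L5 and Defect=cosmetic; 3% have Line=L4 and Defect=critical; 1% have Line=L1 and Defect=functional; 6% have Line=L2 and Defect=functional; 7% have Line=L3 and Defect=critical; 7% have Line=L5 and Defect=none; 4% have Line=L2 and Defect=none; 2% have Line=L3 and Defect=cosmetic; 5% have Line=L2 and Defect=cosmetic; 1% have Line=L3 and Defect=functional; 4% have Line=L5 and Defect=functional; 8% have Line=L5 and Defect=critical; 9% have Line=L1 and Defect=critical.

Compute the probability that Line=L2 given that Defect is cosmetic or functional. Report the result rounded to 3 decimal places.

P(Defect=cosmetic) = 0.05 + 0.05 + 0.02 + 0.03 + 0.03 = 0.18.
P(Defect=functional) = 0.01 + 0.06 + 0.01 + 0.07 + 0.04 = 0.19.
P(Defect ∈ {cosmetic, functional}) = 0.18 + 0.19 = 0.37; P(Line=L2, Defect ∈ {cosmetic, functional}) = 0.05 + 0.06 = 0.11.
P(Line=L2 | Defect ∈ {cosmetic, functional}) = 0.11/0.37 = 0.297.

0.297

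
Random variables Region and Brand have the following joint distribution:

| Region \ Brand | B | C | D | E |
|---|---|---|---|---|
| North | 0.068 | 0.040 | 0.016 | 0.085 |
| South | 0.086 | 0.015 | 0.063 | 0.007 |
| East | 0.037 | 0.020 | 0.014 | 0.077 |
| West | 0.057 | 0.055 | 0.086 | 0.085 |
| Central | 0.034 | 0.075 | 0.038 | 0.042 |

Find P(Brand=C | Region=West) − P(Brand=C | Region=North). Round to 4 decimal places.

P(Region=West) = 0.057 + 0.055 + 0.086 + 0.085 = 0.283; P(Brand=C | Region=West) = 0.055/0.283 = 0.19435.
P(Region=North) = 0.068 + 0.040 + 0.016 + 0.085 = 0.209; P(Brand=C | Region=North) = 0.040/0.209 = 0.19139.
Difference = 0.0030.

0.0030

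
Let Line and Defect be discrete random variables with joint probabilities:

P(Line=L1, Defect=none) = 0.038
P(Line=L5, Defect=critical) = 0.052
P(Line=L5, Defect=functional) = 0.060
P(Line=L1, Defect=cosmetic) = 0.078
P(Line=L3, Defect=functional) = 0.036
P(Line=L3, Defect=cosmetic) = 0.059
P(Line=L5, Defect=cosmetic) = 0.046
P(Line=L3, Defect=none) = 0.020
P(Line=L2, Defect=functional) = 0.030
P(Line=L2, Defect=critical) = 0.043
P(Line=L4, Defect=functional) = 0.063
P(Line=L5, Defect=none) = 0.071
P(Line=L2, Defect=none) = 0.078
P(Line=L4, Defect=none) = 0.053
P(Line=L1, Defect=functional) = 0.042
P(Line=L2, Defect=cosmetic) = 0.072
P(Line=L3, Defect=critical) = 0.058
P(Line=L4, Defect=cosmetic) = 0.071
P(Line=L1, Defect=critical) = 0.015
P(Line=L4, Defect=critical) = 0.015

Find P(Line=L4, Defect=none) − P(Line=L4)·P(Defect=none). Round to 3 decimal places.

0.000

P(Line=L4) = 0.053 + 0.071 + 0.063 + 0.015 = 0.202.
P(Defect=none) = 0.038 + 0.078 + 0.020 + 0.053 + 0.071 = 0.260.
P(Line=L4, Defect=none) − P(Line=L4)P(Defect=none) = 0.053 − 0.202×0.260 = 0.000.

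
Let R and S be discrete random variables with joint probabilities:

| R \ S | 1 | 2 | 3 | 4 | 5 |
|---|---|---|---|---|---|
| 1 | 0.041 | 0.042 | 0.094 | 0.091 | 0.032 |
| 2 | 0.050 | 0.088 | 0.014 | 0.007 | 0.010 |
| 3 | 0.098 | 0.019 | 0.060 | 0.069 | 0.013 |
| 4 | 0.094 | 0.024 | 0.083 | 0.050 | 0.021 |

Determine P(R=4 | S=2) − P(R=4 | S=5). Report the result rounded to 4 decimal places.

-0.1376

P(S=2) = 0.042 + 0.088 + 0.019 + 0.024 = 0.173; P(R=4 | S=2) = 0.024/0.173 = 0.13873.
P(S=5) = 0.032 + 0.010 + 0.013 + 0.021 = 0.076; P(R=4 | S=5) = 0.021/0.076 = 0.27632.
Difference = -0.1376.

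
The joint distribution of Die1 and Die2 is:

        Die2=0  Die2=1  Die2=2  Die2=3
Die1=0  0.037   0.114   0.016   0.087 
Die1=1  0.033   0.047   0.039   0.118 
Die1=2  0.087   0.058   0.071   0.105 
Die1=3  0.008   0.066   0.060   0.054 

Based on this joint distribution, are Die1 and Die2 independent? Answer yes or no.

P(Die1=0) = 0.254 and P(Die2=1) = 0.285, so their product is 0.07239, but P(Die1=0, Die2=1) = 0.114. Since these differ, Die1 and Die2 are not independent.

no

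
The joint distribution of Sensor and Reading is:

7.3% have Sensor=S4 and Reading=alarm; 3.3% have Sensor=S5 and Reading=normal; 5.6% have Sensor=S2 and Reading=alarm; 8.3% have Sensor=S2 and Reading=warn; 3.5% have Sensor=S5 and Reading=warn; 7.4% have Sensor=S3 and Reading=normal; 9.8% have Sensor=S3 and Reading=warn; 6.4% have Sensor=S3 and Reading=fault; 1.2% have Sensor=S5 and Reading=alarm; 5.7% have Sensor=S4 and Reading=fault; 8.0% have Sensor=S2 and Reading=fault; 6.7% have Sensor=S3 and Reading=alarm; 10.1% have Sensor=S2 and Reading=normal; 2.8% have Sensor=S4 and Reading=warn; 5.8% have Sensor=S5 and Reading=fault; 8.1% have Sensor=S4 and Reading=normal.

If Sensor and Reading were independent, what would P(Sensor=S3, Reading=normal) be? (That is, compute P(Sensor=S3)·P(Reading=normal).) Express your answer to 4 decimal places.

0.0876

P(Sensor=S3) = 0.074 + 0.098 + 0.067 + 0.064 = 0.303.
P(Reading=normal) = 0.101 + 0.074 + 0.081 + 0.033 = 0.289.
Product: 0.303 × 0.289 = 0.0876.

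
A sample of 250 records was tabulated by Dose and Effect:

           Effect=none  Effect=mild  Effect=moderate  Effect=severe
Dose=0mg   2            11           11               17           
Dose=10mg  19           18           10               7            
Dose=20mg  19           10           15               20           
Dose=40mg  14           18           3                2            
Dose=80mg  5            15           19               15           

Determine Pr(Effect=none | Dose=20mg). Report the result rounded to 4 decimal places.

Total with Dose=20mg: 19 + 10 + 15 + 20 = 64.
P(Effect=none | Dose=20mg) = 19/64 = 0.2969.

0.2969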